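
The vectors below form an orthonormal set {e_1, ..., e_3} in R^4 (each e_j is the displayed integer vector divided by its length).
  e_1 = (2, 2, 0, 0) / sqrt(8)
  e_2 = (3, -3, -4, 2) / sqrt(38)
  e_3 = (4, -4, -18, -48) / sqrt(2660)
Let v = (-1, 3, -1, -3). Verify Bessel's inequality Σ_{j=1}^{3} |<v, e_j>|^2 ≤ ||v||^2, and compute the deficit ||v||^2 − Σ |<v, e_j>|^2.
Σ |<v, e_j>|^2 = 531/35; ||v||^2 = 20; deficit = 169/35

Write each e_j = u_j / sqrt(<u_j, u_j>) where u_j is the displayed integer vector. Then <v, e_j> = <v, u_j> / sqrt(<u_j, u_j>), so |<v, e_j>|^2 = <v, u_j>^2 / <u_j, u_j>.
Coefficients: <v, e_1> = 4/sqrt(8), <v, e_2> = -14/sqrt(38), <v, e_3> = 146/sqrt(2660).
Square and sum: Σ |<v, e_j>|^2 = 531/35.
Compute ||v||^2 = v·v = 20.
Deficit = 20 − 531/35 = 169/35 ≥ 0, confirming Bessel's inequality. (The deficit equals ||v − Σ <v,e_j> e_j||^2, the squared distance from v to span{e_j}.)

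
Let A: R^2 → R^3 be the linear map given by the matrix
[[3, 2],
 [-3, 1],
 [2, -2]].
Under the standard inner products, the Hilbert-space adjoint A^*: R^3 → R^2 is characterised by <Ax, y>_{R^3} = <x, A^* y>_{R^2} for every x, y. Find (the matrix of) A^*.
A^* = A^T =
[[3, -3, 2],
 [2, 1, -2]]

For real matrices with standard dot products, the defining identity <Ax, y> = <x, A^* y> gives (Ax)^T y = x^T (A^*) y, i.e. x^T A^T y = x^T (A^*) y. Since this holds for all x, y, we must have A^* = A^T. Therefore
A^* =
[[3, -3, 2],
 [2, 1, -2]].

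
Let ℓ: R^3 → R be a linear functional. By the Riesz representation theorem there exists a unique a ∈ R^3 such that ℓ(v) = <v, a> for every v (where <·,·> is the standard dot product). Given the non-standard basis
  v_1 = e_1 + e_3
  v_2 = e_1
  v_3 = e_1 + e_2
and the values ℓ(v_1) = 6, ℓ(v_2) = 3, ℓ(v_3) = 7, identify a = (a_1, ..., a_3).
a = (3, 4, 3)

Write a = (a_1, ..., a_3) in the standard basis. For each basis vector v_i, ℓ(v_i) = <v_i, a> is a linear equation in the a_j's. Collect the n equations into a matrix system V a = ℓ, where row i of V is v_i (expressed in the standard basis). Since V is invertible (lower-triangular with 1s on the diagonal, up to permutation), solve by back-substitution:
  V =
[[1, 0, 1],
 [1, 0, 0],
 [1, 1, 0]]
  V a = (6, 3, 7)
Solving gives a = (3, 4, 3).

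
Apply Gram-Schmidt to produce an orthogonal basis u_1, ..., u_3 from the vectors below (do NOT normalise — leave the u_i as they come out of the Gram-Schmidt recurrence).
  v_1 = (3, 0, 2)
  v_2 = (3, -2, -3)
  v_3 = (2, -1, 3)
Orthogonal basis:
  u_1 = (3, 0, 2)
  u_2 = (30/13, -2, -45/13)
  u_3 = (-100/277, -375/277, 150/277)

Apply the Gram-Schmidt recurrence
  u_1 = v_1
  u_i = v_i − Σ_{j<i} ((v_i · u_j) / (u_j · u_j)) · u_j.

Step by step this gives:
  u_1 = (3, 0, 2)
  u_2 = (30/13, -2, -45/13)
  u_3 = (-100/277, -375/277, 150/277)

Orthogonality check:
  u_2 · u_1 = 0 (should be 0)
  u_3 · u_1 = 0 (should be 0)
  u_3 · u_2 = 0 (should be 0)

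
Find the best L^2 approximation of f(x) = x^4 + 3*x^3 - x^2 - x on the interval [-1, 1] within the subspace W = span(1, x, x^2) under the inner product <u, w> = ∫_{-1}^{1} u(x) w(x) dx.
g(x) = -x^2/7 + 4*x/5 - 3/35

The best approximation g ∈ W is the orthogonal projection of f onto W. Writing g = a_0 + a_1 x + a_2 x^2, the coefficients solve the normal equations G · a = b where
  G_{ij} = <φ_i, φ_j> and b_i = <f, φ_i>, with φ_0 = 1, φ_1 = x, φ_2 = x^2.
G =
  [2, 0, 2/3]
  [0, 2/3, 0]
  [2/3, 0, 2/5],
b = (-4/15, 8/15, -4/35).
Solving gives a_0 = -3/35, a_1 = 4/5, a_2 = -1/7, so
  g(x) = -x^2/7 + 4*x/5 - 3/35.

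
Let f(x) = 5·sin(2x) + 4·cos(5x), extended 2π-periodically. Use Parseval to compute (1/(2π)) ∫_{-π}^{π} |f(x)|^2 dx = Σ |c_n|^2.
Σ |c_n|^2 = 41/2

Expand |f|^2 and use orthogonality of {sin(nx), cos(mx)} on [-π, π]:
  ∫_{-π}^{π} sin(nx)^2 dx = π, ∫ cos(mx)^2 dx = π, and cross terms integrate to 0.
So ∫_{-π}^{π} f(x)^2 dx = 5^2 · π + 4^2 · π = (25 + 16)π.
Divide by 2π: (25 + 16)/2 = 41/2.
By Parseval, this equals Σ |c_n|^2.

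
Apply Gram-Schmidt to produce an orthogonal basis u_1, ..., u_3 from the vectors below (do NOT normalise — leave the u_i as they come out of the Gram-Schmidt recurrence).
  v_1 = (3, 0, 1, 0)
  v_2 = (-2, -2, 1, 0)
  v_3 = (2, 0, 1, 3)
Orthogonal basis:
  u_1 = (3, 0, 1, 0)
  u_2 = (-1/2, -2, 3/2, 0)
  u_3 = (-4/65, 2/13, 12/65, 3)

Apply the Gram-Schmidt recurrence
  u_1 = v_1
  u_i = v_i − Σ_{j<i} ((v_i · u_j) / (u_j · u_j)) · u_j.

Step by step this gives:
  u_1 = (3, 0, 1, 0)
  u_2 = (-1/2, -2, 3/2, 0)
  u_3 = (-4/65, 2/13, 12/65, 3)

Orthogonality check:
  u_2 · u_1 = 0 (should be 0)
  u_3 · u_1 = 0 (should be 0)
  u_3 · u_2 = 0 (should be 0)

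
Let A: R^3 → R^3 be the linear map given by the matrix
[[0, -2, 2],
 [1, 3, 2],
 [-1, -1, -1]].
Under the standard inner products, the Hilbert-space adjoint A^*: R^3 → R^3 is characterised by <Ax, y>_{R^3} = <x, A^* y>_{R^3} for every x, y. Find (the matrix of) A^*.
A^* = A^T =
[[0, 1, -1],
 [-2, 3, -1],
 [2, 2, -1]]

For real matrices with standard dot products, the defining identity <Ax, y> = <x, A^* y> gives (Ax)^T y = x^T (A^*) y, i.e. x^T A^T y = x^T (A^*) y. Since this holds for all x, y, we must have A^* = A^T. Therefore
A^* =
[[0, 1, -1],
 [-2, 3, -1],
 [2, 2, -1]].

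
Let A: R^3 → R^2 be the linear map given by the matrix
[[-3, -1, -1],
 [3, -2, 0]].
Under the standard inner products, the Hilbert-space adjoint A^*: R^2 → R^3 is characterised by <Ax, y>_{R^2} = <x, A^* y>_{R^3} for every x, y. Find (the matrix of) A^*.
A^* = A^T =
[[-3, 3],
 [-1, -2],
 [-1, 0]]

For real matrices with standard dot products, the defining identity <Ax, y> = <x, A^* y> gives (Ax)^T y = x^T (A^*) y, i.e. x^T A^T y = x^T (A^*) y. Since this holds for all x, y, we must have A^* = A^T. Therefore
A^* =
[[-3, 3],
 [-1, -2],
 [-1, 0]].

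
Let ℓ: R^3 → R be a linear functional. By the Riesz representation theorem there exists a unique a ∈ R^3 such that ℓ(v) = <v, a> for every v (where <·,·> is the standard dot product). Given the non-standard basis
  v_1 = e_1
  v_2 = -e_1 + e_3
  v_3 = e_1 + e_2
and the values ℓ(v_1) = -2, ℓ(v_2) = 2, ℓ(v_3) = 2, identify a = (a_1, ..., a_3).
a = (-2, 4, 0)

Write a = (a_1, ..., a_3) in the standard basis. For each basis vector v_i, ℓ(v_i) = <v_i, a> is a linear equation in the a_j's. Collect the n equations into a matrix system V a = ℓ, where row i of V is v_i (expressed in the standard basis). Since V is invertible (lower-triangular with 1s on the diagonal, up to permutation), solve by back-substitution:
  V =
[[1, 0, 0],
 [-1, 0, 1],
 [1, 1, 0]]
  V a = (-2, 2, 2)
Solving gives a = (-2, 4, 0).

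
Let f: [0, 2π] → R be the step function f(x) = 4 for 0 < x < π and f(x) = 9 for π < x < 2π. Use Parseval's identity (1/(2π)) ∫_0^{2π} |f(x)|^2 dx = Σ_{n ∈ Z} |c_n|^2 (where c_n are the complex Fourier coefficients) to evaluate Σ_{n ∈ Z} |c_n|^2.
Σ |c_n|^2 = 97/2

Parseval equates the L^2 energy of f (normalised by 1/(2π)) with the ℓ^2 sum of its Fourier coefficients: (1/(2π)) ∫_0^{2π} |f|^2 = Σ |c_n|^2.
Compute the left side: (1/(2π)) [∫_0^π 4^2 dx + ∫_π^{2π} 9^2 dx] = (1/(2π)) · (16π + 81π) = (16 + 81)/2 = 97/2.
So Σ_{n ∈ Z} |c_n|^2 = 97/2.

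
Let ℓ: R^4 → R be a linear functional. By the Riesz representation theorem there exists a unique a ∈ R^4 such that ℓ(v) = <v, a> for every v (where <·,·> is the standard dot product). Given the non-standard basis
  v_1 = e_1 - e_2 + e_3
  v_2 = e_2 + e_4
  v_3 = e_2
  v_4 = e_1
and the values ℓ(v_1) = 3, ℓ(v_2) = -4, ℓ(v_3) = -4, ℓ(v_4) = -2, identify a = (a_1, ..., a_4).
a = (-2, -4, 1, 0)

Write a = (a_1, ..., a_4) in the standard basis. For each basis vector v_i, ℓ(v_i) = <v_i, a> is a linear equation in the a_j's. Collect the n equations into a matrix system V a = ℓ, where row i of V is v_i (expressed in the standard basis). Since V is invertible (lower-triangular with 1s on the diagonal, up to permutation), solve by back-substitution:
  V =
[[1, -1, 1, 0],
 [0, 1, 0, 1],
 [0, 1, 0, 0],
 [1, 0, 0, 0]]
  V a = (3, -4, -4, -2)
Solving gives a = (-2, -4, 1, 0).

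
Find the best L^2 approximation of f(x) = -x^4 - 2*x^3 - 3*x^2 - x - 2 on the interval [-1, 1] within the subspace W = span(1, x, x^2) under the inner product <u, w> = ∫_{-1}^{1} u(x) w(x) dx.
g(x) = -27*x^2/7 - 11*x/5 - 67/35

The best approximation g ∈ W is the orthogonal projection of f onto W. Writing g = a_0 + a_1 x + a_2 x^2, the coefficients solve the normal equations G · a = b where
  G_{ij} = <φ_i, φ_j> and b_i = <f, φ_i>, with φ_0 = 1, φ_1 = x, φ_2 = x^2.
G =
  [2, 0, 2/3]
  [0, 2/3, 0]
  [2/3, 0, 2/5],
b = (-32/5, -22/15, -296/105).
Solving gives a_0 = -67/35, a_1 = -11/5, a_2 = -27/7, so
  g(x) = -27*x^2/7 - 11*x/5 - 67/35.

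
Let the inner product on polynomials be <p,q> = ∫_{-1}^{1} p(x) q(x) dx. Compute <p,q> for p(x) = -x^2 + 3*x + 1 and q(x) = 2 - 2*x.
<p,q> = -4/3

Expand the product: p(x)·q(x) = 2*x^3 - 8*x^2 + 4*x + 2.
∫_{-1}^{1} of each monomial x^k gives [2/(k+1) if k even, 0 if k odd]. Integrating term-by-term (or equivalently evaluating the antiderivative F(x) = x^4/2 - 8*x^3/3 + 2*x^2 + 2*x at the endpoints):
  F(1) − F(−1) = 11/6 − (19/6) = -4/3.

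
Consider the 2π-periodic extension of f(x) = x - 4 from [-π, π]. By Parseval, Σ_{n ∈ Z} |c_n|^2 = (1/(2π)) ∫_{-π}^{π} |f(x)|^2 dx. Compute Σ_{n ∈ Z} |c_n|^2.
Σ |c_n|^2 = π^2/3 + 16

Expand and integrate term by term over [-π, π]:
  ∫ (x)^2 dx = 1·(2π^3/3); ∫ 2·1·(-4)·x dx = 0 (odd integrand); ∫ (-4)^2 dx = 16·2π.
So (1/(2π)) ∫_{-π}^{π} (x - 4)^2 dx = 1π^2/3 + 16 = π^2/3 + 16.
Parseval ⇒ Σ |c_n|^2 = π^2/3 + 16.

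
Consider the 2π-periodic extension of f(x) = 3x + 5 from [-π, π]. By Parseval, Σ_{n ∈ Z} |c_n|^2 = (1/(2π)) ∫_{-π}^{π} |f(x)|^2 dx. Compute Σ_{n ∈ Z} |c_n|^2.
Σ |c_n|^2 = 3π^2 + 25

Expand and integrate term by term over [-π, π]:
  ∫ (3x)^2 dx = 9·(2π^3/3); ∫ 2·3·(5)·x dx = 0 (odd integrand); ∫ 5^2 dx = 25·2π.
So (1/(2π)) ∫_{-π}^{π} (3x + 5)^2 dx = 9π^2/3 + 25 = 3π^2 + 25.
Parseval ⇒ Σ |c_n|^2 = 3π^2 + 25.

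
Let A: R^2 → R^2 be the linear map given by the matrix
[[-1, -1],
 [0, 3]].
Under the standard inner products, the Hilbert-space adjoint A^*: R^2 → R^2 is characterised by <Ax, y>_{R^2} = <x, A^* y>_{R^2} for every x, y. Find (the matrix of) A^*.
A^* = A^T =
[[-1, 0],
 [-1, 3]]

For real matrices with standard dot products, the defining identity <Ax, y> = <x, A^* y> gives (Ax)^T y = x^T (A^*) y, i.e. x^T A^T y = x^T (A^*) y. Since this holds for all x, y, we must have A^* = A^T. Therefore
A^* =
[[-1, 0],
 [-1, 3]].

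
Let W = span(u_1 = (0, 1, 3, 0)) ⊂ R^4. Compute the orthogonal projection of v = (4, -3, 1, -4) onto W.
proj_W(v) = (0, 0, 0, 0)

Set up U = [u_1 | ... | u_1] ∈ R^(4×1). The projector onto W = col(U) is P = U (U^T U)^(-1) U^T.
Compute U^T U =
  [10],
and U^T v = (0).
Solve U^T U · c = U^T v for the coefficients: c = (0). The projection is proj_W(v) = U c.
Check: (v - proj_W(v)) · u_1 = 0  (should be 0).
Result: proj_W(v) = (0, 0, 0, 0).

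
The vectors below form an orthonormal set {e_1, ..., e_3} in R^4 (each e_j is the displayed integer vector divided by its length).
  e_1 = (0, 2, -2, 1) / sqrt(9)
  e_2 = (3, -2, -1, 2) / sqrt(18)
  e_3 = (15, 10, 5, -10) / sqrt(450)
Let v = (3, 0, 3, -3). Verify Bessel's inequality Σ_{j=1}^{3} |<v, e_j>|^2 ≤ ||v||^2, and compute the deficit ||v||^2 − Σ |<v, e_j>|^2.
Σ |<v, e_j>|^2 = 27; ||v||^2 = 27; deficit = 0

Write each e_j = u_j / sqrt(<u_j, u_j>) where u_j is the displayed integer vector. Then <v, e_j> = <v, u_j> / sqrt(<u_j, u_j>), so |<v, e_j>|^2 = <v, u_j>^2 / <u_j, u_j>.
Coefficients: <v, e_1> = -9/sqrt(9), <v, e_2> = 0/sqrt(18), <v, e_3> = 90/sqrt(450).
Square and sum: Σ |<v, e_j>|^2 = 27.
Compute ||v||^2 = v·v = 27.
Deficit = 27 − 27 = 0 ≥ 0, confirming Bessel's inequality. (The deficit equals ||v − Σ <v,e_j> e_j||^2, the squared distance from v to span{e_j}.)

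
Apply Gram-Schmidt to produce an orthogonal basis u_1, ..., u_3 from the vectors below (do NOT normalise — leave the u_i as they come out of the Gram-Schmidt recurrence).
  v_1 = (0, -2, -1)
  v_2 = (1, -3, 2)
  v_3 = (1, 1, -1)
Orthogonal basis:
  u_1 = (0, -2, -1)
  u_2 = (1, -7/5, 14/5)
  u_3 = (35/27, 5/27, -10/27)

Apply the Gram-Schmidt recurrence
  u_1 = v_1
  u_i = v_i − Σ_{j<i} ((v_i · u_j) / (u_j · u_j)) · u_j.

Step by step this gives:
  u_1 = (0, -2, -1)
  u_2 = (1, -7/5, 14/5)
  u_3 = (35/27, 5/27, -10/27)

Orthogonality check:
  u_2 · u_1 = 0 (should be 0)
  u_3 · u_1 = 0 (should be 0)
  u_3 · u_2 = 0 (should be 0)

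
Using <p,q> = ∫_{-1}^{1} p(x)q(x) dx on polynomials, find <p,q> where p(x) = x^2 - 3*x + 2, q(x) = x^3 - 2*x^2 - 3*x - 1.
<p,q> = -10/3

Expand the product: p(x)·q(x) = x^5 - 5*x^4 + 5*x^3 + 4*x^2 - 3*x - 2.
∫_{-1}^{1} of each monomial x^k gives [2/(k+1) if k even, 0 if k odd]. Integrating term-by-term (or equivalently evaluating the antiderivative F(x) = x^6/6 - x^5 + 5*x^4/4 + 4*x^3/3 - 3*x^2/2 - 2*x at the endpoints):
  F(1) − F(−1) = -7/4 − (19/12) = -10/3.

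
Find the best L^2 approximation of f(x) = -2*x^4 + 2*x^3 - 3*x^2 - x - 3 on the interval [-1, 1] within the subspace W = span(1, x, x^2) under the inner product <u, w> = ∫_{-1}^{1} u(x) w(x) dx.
g(x) = -33*x^2/7 + x/5 - 99/35

The best approximation g ∈ W is the orthogonal projection of f onto W. Writing g = a_0 + a_1 x + a_2 x^2, the coefficients solve the normal equations G · a = b where
  G_{ij} = <φ_i, φ_j> and b_i = <f, φ_i>, with φ_0 = 1, φ_1 = x, φ_2 = x^2.
G =
  [2, 0, 2/3]
  [0, 2/3, 0]
  [2/3, 0, 2/5],
b = (-44/5, 2/15, -132/35).
Solving gives a_0 = -99/35, a_1 = 1/5, a_2 = -33/7, so
  g(x) = -33*x^2/7 + x/5 - 99/35.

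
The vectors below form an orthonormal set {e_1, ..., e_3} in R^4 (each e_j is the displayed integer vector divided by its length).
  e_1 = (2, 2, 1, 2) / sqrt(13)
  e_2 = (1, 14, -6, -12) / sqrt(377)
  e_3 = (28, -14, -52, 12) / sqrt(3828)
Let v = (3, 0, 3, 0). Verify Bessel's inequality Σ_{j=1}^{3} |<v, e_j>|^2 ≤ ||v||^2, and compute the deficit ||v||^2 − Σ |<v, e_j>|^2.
Σ |<v, e_j>|^2 = 90/11; ||v||^2 = 18; deficit = 108/11

Write each e_j = u_j / sqrt(<u_j, u_j>) where u_j is the displayed integer vector. Then <v, e_j> = <v, u_j> / sqrt(<u_j, u_j>), so |<v, e_j>|^2 = <v, u_j>^2 / <u_j, u_j>.
Coefficients: <v, e_1> = 9/sqrt(13), <v, e_2> = -15/sqrt(377), <v, e_3> = -72/sqrt(3828).
Square and sum: Σ |<v, e_j>|^2 = 90/11.
Compute ||v||^2 = v·v = 18.
Deficit = 18 − 90/11 = 108/11 ≥ 0, confirming Bessel's inequality. (The deficit equals ||v − Σ <v,e_j> e_j||^2, the squared distance from v to span{e_j}.)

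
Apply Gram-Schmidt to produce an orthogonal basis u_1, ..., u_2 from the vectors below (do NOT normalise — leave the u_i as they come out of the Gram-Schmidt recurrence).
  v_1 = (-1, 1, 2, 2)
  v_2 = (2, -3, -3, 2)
Orthogonal basis:
  u_1 = (-1, 1, 2, 2)
  u_2 = (13/10, -23/10, -8/5, 17/5)

Apply the Gram-Schmidt recurrence
  u_1 = v_1
  u_i = v_i − Σ_{j<i} ((v_i · u_j) / (u_j · u_j)) · u_j.

Step by step this gives:
  u_1 = (-1, 1, 2, 2)
  u_2 = (13/10, -23/10, -8/5, 17/5)

Orthogonality check:
  u_2 · u_1 = 0 (should be 0)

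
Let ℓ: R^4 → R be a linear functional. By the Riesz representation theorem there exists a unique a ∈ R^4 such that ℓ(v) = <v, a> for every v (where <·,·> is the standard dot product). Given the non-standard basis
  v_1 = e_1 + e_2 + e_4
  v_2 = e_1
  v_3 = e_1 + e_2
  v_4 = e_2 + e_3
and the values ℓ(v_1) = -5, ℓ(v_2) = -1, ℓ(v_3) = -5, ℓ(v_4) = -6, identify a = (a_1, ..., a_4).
a = (-1, -4, -2, 0)

Write a = (a_1, ..., a_4) in the standard basis. For each basis vector v_i, ℓ(v_i) = <v_i, a> is a linear equation in the a_j's. Collect the n equations into a matrix system V a = ℓ, where row i of V is v_i (expressed in the standard basis). Since V is invertible (lower-triangular with 1s on the diagonal, up to permutation), solve by back-substitution:
  V =
[[1, 1, 0, 1],
 [1, 0, 0, 0],
 [1, 1, 0, 0],
 [0, 1, 1, 0]]
  V a = (-5, -1, -5, -6)
Solving gives a = (-1, -4, -2, 0).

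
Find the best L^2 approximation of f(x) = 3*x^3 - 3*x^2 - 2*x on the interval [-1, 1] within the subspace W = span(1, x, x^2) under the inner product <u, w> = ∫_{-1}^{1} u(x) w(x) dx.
g(x) = -3*x^2 - x/5

The best approximation g ∈ W is the orthogonal projection of f onto W. Writing g = a_0 + a_1 x + a_2 x^2, the coefficients solve the normal equations G · a = b where
  G_{ij} = <φ_i, φ_j> and b_i = <f, φ_i>, with φ_0 = 1, φ_1 = x, φ_2 = x^2.
G =
  [2, 0, 2/3]
  [0, 2/3, 0]
  [2/3, 0, 2/5],
b = (-2, -2/15, -6/5).
Solving gives a_0 = 0, a_1 = -1/5, a_2 = -3, so
  g(x) = -3*x^2 - x/5.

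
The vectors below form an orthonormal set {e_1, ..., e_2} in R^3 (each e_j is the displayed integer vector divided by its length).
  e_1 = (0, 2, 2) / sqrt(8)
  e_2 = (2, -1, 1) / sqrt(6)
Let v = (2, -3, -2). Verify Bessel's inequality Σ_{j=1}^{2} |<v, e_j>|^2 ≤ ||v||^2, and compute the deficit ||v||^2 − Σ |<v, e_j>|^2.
Σ |<v, e_j>|^2 = 50/3; ||v||^2 = 17; deficit = 1/3

Write each e_j = u_j / sqrt(<u_j, u_j>) where u_j is the displayed integer vector. Then <v, e_j> = <v, u_j> / sqrt(<u_j, u_j>), so |<v, e_j>|^2 = <v, u_j>^2 / <u_j, u_j>.
Coefficients: <v, e_1> = -10/sqrt(8), <v, e_2> = 5/sqrt(6).
Square and sum: Σ |<v, e_j>|^2 = 50/3.
Compute ||v||^2 = v·v = 17.
Deficit = 17 − 50/3 = 1/3 ≥ 0, confirming Bessel's inequality. (The deficit equals ||v − Σ <v,e_j> e_j||^2, the squared distance from v to span{e_j}.)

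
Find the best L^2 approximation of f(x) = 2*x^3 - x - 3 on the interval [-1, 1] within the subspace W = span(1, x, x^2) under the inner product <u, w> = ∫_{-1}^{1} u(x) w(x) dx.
g(x) = x/5 - 3

The best approximation g ∈ W is the orthogonal projection of f onto W. Writing g = a_0 + a_1 x + a_2 x^2, the coefficients solve the normal equations G · a = b where
  G_{ij} = <φ_i, φ_j> and b_i = <f, φ_i>, with φ_0 = 1, φ_1 = x, φ_2 = x^2.
G =
  [2, 0, 2/3]
  [0, 2/3, 0]
  [2/3, 0, 2/5],
b = (-6, 2/15, -2).
Solving gives a_0 = -3, a_1 = 1/5, a_2 = 0, so
  g(x) = x/5 - 3.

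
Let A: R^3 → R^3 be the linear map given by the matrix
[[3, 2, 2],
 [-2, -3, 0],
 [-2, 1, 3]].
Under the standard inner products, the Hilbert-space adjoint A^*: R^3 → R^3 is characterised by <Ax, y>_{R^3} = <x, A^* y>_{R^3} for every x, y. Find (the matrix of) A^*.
A^* = A^T =
[[3, -2, -2],
 [2, -3, 1],
 [2, 0, 3]]

For real matrices with standard dot products, the defining identity <Ax, y> = <x, A^* y> gives (Ax)^T y = x^T (A^*) y, i.e. x^T A^T y = x^T (A^*) y. Since this holds for all x, y, we must have A^* = A^T. Therefore
A^* =
[[3, -2, -2],
 [2, -3, 1],
 [2, 0, 3]].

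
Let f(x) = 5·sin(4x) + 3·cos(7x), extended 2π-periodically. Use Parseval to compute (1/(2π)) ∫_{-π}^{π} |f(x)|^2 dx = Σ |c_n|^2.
Σ |c_n|^2 = 17

Expand |f|^2 and use orthogonality of {sin(nx), cos(mx)} on [-π, π]:
  ∫_{-π}^{π} sin(nx)^2 dx = π, ∫ cos(mx)^2 dx = π, and cross terms integrate to 0.
So ∫_{-π}^{π} f(x)^2 dx = 5^2 · π + 3^2 · π = (25 + 9)π.
Divide by 2π: (25 + 9)/2 = 17.
By Parseval, this equals Σ |c_n|^2.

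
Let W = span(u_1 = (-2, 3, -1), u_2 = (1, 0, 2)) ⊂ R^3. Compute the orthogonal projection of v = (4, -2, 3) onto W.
proj_W(v) = (3, -5/2, 7/2)

Set up U = [u_1 | ... | u_2] ∈ R^(3×2). The projector onto W = col(U) is P = U (U^T U)^(-1) U^T.
Compute U^T U =
  [14, -4]
  [-4, 5],
and U^T v = (-17, 10).
Solve U^T U · c = U^T v for the coefficients: c = (-5/6, 4/3). The projection is proj_W(v) = U c.
Check: (v - proj_W(v)) · u_1 = 0  (should be 0).
Check: (v - proj_W(v)) · u_2 = 0  (should be 0).
Result: proj_W(v) = (3, -5/2, 7/2).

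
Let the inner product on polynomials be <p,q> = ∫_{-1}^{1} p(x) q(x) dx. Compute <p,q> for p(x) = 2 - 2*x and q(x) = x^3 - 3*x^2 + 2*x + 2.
<p,q> = 8/15

Expand the product: p(x)·q(x) = -2*x^4 + 8*x^3 - 10*x^2 + 4.
∫_{-1}^{1} of each monomial x^k gives [2/(k+1) if k even, 0 if k odd]. Integrating term-by-term (or equivalently evaluating the antiderivative F(x) = -2*x^5/5 + 2*x^4 - 10*x^3/3 + 4*x at the endpoints):
  F(1) − F(−1) = 34/15 − (26/15) = 8/15.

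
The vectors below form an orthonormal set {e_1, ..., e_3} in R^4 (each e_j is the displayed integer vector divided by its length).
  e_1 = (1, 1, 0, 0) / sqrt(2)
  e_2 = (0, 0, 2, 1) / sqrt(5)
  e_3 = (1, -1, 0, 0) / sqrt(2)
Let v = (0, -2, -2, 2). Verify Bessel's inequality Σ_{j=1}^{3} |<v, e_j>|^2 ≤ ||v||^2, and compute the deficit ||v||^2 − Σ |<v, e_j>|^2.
Σ |<v, e_j>|^2 = 24/5; ||v||^2 = 12; deficit = 36/5

Write each e_j = u_j / sqrt(<u_j, u_j>) where u_j is the displayed integer vector. Then <v, e_j> = <v, u_j> / sqrt(<u_j, u_j>), so |<v, e_j>|^2 = <v, u_j>^2 / <u_j, u_j>.
Coefficients: <v, e_1> = -2/sqrt(2), <v, e_2> = -2/sqrt(5), <v, e_3> = 2/sqrt(2).
Square and sum: Σ |<v, e_j>|^2 = 24/5.
Compute ||v||^2 = v·v = 12.
Deficit = 12 − 24/5 = 36/5 ≥ 0, confirming Bessel's inequality. (The deficit equals ||v − Σ <v,e_j> e_j||^2, the squared distance from v to span{e_j}.)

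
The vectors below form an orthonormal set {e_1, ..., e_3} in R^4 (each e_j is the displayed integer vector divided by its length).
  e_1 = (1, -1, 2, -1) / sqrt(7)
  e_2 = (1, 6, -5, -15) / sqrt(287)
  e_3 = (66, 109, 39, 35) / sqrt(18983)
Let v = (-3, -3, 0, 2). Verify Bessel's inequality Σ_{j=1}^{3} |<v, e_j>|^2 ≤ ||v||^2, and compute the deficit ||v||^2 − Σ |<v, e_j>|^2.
Σ |<v, e_j>|^2 = 9510/463; ||v||^2 = 22; deficit = 676/463

Write each e_j = u_j / sqrt(<u_j, u_j>) where u_j is the displayed integer vector. Then <v, e_j> = <v, u_j> / sqrt(<u_j, u_j>), so |<v, e_j>|^2 = <v, u_j>^2 / <u_j, u_j>.
Coefficients: <v, e_1> = -2/sqrt(7), <v, e_2> = -51/sqrt(287), <v, e_3> = -455/sqrt(18983).
Square and sum: Σ |<v, e_j>|^2 = 9510/463.
Compute ||v||^2 = v·v = 22.
Deficit = 22 − 9510/463 = 676/463 ≥ 0, confirming Bessel's inequality. (The deficit equals ||v − Σ <v,e_j> e_j||^2, the squared distance from v to span{e_j}.)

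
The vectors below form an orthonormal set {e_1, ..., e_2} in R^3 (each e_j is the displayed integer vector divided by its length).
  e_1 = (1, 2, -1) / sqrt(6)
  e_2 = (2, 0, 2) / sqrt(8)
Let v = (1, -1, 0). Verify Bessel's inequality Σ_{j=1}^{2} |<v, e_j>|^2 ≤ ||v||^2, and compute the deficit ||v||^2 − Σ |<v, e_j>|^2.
Σ |<v, e_j>|^2 = 2/3; ||v||^2 = 2; deficit = 4/3

Write each e_j = u_j / sqrt(<u_j, u_j>) where u_j is the displayed integer vector. Then <v, e_j> = <v, u_j> / sqrt(<u_j, u_j>), so |<v, e_j>|^2 = <v, u_j>^2 / <u_j, u_j>.
Coefficients: <v, e_1> = -1/sqrt(6), <v, e_2> = 2/sqrt(8).
Square and sum: Σ |<v, e_j>|^2 = 2/3.
Compute ||v||^2 = v·v = 2.
Deficit = 2 − 2/3 = 4/3 ≥ 0, confirming Bessel's inequality. (The deficit equals ||v − Σ <v,e_j> e_j||^2, the squared distance from v to span{e_j}.)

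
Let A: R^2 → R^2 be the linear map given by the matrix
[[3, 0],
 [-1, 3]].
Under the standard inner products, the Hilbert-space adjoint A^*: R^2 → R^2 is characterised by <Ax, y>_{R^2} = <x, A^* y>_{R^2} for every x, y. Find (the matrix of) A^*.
A^* = A^T =
[[3, -1],
 [0, 3]]

For real matrices with standard dot products, the defining identity <Ax, y> = <x, A^* y> gives (Ax)^T y = x^T (A^*) y, i.e. x^T A^T y = x^T (A^*) y. Since this holds for all x, y, we must have A^* = A^T. Therefore
A^* =
[[3, -1],
 [0, 3]].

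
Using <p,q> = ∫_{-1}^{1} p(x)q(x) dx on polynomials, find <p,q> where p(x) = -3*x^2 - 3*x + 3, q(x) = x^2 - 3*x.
<p,q> = 34/5

Expand the product: p(x)·q(x) = -3*x^4 + 6*x^3 + 12*x^2 - 9*x.
∫_{-1}^{1} of each monomial x^k gives [2/(k+1) if k even, 0 if k odd]. Integrating term-by-term (or equivalently evaluating the antiderivative F(x) = -3*x^5/5 + 3*x^4/2 + 4*x^3 - 9*x^2/2 at the endpoints):
  F(1) − F(−1) = 2/5 − (-32/5) = 34/5.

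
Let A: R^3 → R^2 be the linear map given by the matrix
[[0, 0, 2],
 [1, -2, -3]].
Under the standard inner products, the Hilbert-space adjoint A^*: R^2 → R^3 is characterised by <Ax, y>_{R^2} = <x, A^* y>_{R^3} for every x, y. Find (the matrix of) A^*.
A^* = A^T =
[[0, 1],
 [0, -2],
 [2, -3]]

For real matrices with standard dot products, the defining identity <Ax, y> = <x, A^* y> gives (Ax)^T y = x^T (A^*) y, i.e. x^T A^T y = x^T (A^*) y. Since this holds for all x, y, we must have A^* = A^T. Therefore
A^* =
[[0, 1],
 [0, -2],
 [2, -3]].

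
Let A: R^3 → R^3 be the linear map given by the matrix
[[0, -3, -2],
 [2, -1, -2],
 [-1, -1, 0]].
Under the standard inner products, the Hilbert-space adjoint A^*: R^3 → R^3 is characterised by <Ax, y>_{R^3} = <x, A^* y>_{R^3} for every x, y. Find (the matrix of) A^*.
A^* = A^T =
[[0, 2, -1],
 [-3, -1, -1],
 [-2, -2, 0]]

For real matrices with standard dot products, the defining identity <Ax, y> = <x, A^* y> gives (Ax)^T y = x^T (A^*) y, i.e. x^T A^T y = x^T (A^*) y. Since this holds for all x, y, we must have A^* = A^T. Therefore
A^* =
[[0, 2, -1],
 [-3, -1, -1],
 [-2, -2, 0]].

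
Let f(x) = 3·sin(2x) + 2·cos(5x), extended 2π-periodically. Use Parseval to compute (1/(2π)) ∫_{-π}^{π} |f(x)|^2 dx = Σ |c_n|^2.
Σ |c_n|^2 = 13/2

Expand |f|^2 and use orthogonality of {sin(nx), cos(mx)} on [-π, π]:
  ∫_{-π}^{π} sin(nx)^2 dx = π, ∫ cos(mx)^2 dx = π, and cross terms integrate to 0.
So ∫_{-π}^{π} f(x)^2 dx = 3^2 · π + 2^2 · π = (9 + 4)π.
Divide by 2π: (9 + 4)/2 = 13/2.
By Parseval, this equals Σ |c_n|^2.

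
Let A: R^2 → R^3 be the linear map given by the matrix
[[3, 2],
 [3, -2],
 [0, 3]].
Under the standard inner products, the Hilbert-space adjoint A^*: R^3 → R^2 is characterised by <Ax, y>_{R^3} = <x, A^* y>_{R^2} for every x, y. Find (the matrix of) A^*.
A^* = A^T =
[[3, 3, 0],
 [2, -2, 3]]

For real matrices with standard dot products, the defining identity <Ax, y> = <x, A^* y> gives (Ax)^T y = x^T (A^*) y, i.e. x^T A^T y = x^T (A^*) y. Since this holds for all x, y, we must have A^* = A^T. Therefore
A^* =
[[3, 3, 0],
 [2, -2, 3]].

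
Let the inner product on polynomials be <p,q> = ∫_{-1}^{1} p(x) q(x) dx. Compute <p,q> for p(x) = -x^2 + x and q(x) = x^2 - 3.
<p,q> = 8/5

Expand the product: p(x)·q(x) = -x^4 + x^3 + 3*x^2 - 3*x.
∫_{-1}^{1} of each monomial x^k gives [2/(k+1) if k even, 0 if k odd]. Integrating term-by-term (or equivalently evaluating the antiderivative F(x) = -x^5/5 + x^4/4 + x^3 - 3*x^2/2 at the endpoints):
  F(1) − F(−1) = -9/20 − (-41/20) = 8/5.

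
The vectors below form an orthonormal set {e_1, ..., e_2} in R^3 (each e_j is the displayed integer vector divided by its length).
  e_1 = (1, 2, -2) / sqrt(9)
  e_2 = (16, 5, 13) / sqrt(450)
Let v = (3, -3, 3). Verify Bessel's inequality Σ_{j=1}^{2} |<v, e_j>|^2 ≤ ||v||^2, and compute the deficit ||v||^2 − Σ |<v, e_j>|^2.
Σ |<v, e_j>|^2 = 513/25; ||v||^2 = 27; deficit = 162/25

Write each e_j = u_j / sqrt(<u_j, u_j>) where u_j is the displayed integer vector. Then <v, e_j> = <v, u_j> / sqrt(<u_j, u_j>), so |<v, e_j>|^2 = <v, u_j>^2 / <u_j, u_j>.
Coefficients: <v, e_1> = -9/sqrt(9), <v, e_2> = 72/sqrt(450).
Square and sum: Σ |<v, e_j>|^2 = 513/25.
Compute ||v||^2 = v·v = 27.
Deficit = 27 − 513/25 = 162/25 ≥ 0, confirming Bessel's inequality. (The deficit equals ||v − Σ <v,e_j> e_j||^2, the squared distance from v to span{e_j}.)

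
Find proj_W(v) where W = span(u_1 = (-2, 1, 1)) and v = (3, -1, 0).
proj_W(v) = (7/3, -7/6, -7/6)

Set up U = [u_1 | ... | u_1] ∈ R^(3×1). The projector onto W = col(U) is P = U (U^T U)^(-1) U^T.
Compute U^T U =
  [6],
and U^T v = (-7).
Solve U^T U · c = U^T v for the coefficients: c = (-7/6). The projection is proj_W(v) = U c.
Check: (v - proj_W(v)) · u_1 = 0  (should be 0).
Result: proj_W(v) = (7/3, -7/6, -7/6).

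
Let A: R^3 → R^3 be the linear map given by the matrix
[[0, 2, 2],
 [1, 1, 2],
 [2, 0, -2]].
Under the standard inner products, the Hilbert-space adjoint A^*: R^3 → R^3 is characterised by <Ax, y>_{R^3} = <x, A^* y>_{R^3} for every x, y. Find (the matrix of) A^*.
A^* = A^T =
[[0, 1, 2],
 [2, 1, 0],
 [2, 2, -2]]

For real matrices with standard dot products, the defining identity <Ax, y> = <x, A^* y> gives (Ax)^T y = x^T (A^*) y, i.e. x^T A^T y = x^T (A^*) y. Since this holds for all x, y, we must have A^* = A^T. Therefore
A^* =
[[0, 1, 2],
 [2, 1, 0],
 [2, 2, -2]].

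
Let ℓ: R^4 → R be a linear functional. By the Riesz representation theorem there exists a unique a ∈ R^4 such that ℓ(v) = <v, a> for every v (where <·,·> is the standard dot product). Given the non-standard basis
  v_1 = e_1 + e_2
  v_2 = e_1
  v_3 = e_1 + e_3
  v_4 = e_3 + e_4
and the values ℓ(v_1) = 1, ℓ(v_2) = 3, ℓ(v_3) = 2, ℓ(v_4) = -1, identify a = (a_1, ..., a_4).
a = (3, -2, -1, 0)

Write a = (a_1, ..., a_4) in the standard basis. For each basis vector v_i, ℓ(v_i) = <v_i, a> is a linear equation in the a_j's. Collect the n equations into a matrix system V a = ℓ, where row i of V is v_i (expressed in the standard basis). Since V is invertible (lower-triangular with 1s on the diagonal, up to permutation), solve by back-substitution:
  V =
[[1, 1, 0, 0],
 [1, 0, 0, 0],
 [1, 0, 1, 0],
 [0, 0, 1, 1]]
  V a = (1, 3, 2, -1)
Solving gives a = (3, -2, -1, 0).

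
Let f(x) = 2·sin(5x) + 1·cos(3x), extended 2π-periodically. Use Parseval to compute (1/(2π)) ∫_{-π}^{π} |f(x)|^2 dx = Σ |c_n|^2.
Σ |c_n|^2 = 5/2

Expand |f|^2 and use orthogonality of {sin(nx), cos(mx)} on [-π, π]:
  ∫_{-π}^{π} sin(nx)^2 dx = π, ∫ cos(mx)^2 dx = π, and cross terms integrate to 0.
So ∫_{-π}^{π} f(x)^2 dx = 2^2 · π + 1^2 · π = (4 + 1)π.
Divide by 2π: (4 + 1)/2 = 5/2.
By Parseval, this equals Σ |c_n|^2.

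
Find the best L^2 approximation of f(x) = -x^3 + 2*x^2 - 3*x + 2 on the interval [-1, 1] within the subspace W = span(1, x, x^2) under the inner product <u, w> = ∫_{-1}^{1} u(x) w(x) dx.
g(x) = 2*x^2 - 18*x/5 + 2

The best approximation g ∈ W is the orthogonal projection of f onto W. Writing g = a_0 + a_1 x + a_2 x^2, the coefficients solve the normal equations G · a = b where
  G_{ij} = <φ_i, φ_j> and b_i = <f, φ_i>, with φ_0 = 1, φ_1 = x, φ_2 = x^2.
G =
  [2, 0, 2/3]
  [0, 2/3, 0]
  [2/3, 0, 2/5],
b = (16/3, -12/5, 32/15).
Solving gives a_0 = 2, a_1 = -18/5, a_2 = 2, so
  g(x) = 2*x^2 - 18*x/5 + 2.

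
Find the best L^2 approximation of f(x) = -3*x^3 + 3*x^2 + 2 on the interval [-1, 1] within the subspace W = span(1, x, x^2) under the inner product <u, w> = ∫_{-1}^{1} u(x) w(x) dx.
g(x) = 3*x^2 - 9*x/5 + 2

The best approximation g ∈ W is the orthogonal projection of f onto W. Writing g = a_0 + a_1 x + a_2 x^2, the coefficients solve the normal equations G · a = b where
  G_{ij} = <φ_i, φ_j> and b_i = <f, φ_i>, with φ_0 = 1, φ_1 = x, φ_2 = x^2.
G =
  [2, 0, 2/3]
  [0, 2/3, 0]
  [2/3, 0, 2/5],
b = (6, -6/5, 38/15).
Solving gives a_0 = 2, a_1 = -9/5, a_2 = 3, so
  g(x) = 3*x^2 - 9*x/5 + 2.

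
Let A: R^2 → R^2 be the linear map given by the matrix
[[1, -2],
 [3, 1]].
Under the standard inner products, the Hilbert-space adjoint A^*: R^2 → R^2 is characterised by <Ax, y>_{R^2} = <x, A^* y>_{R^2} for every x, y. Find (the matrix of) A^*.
A^* = A^T =
[[1, 3],
 [-2, 1]]

For real matrices with standard dot products, the defining identity <Ax, y> = <x, A^* y> gives (Ax)^T y = x^T (A^*) y, i.e. x^T A^T y = x^T (A^*) y. Since this holds for all x, y, we must have A^* = A^T. Therefore
A^* =
[[1, 3],
 [-2, 1]].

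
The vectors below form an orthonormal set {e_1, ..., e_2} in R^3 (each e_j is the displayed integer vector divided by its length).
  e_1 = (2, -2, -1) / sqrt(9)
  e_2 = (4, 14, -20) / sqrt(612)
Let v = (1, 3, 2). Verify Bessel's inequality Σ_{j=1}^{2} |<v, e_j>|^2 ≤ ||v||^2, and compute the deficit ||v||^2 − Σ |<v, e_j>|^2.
Σ |<v, e_j>|^2 = 69/17; ||v||^2 = 14; deficit = 169/17

Write each e_j = u_j / sqrt(<u_j, u_j>) where u_j is the displayed integer vector. Then <v, e_j> = <v, u_j> / sqrt(<u_j, u_j>), so |<v, e_j>|^2 = <v, u_j>^2 / <u_j, u_j>.
Coefficients: <v, e_1> = -6/sqrt(9), <v, e_2> = 6/sqrt(612).
Square and sum: Σ |<v, e_j>|^2 = 69/17.
Compute ||v||^2 = v·v = 14.
Deficit = 14 − 69/17 = 169/17 ≥ 0, confirming Bessel's inequality. (The deficit equals ||v − Σ <v,e_j> e_j||^2, the squared distance from v to span{e_j}.)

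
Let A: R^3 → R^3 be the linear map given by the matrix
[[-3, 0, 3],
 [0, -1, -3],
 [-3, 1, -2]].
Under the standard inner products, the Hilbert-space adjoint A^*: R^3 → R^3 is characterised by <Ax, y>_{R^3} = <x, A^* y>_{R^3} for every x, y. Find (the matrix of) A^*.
A^* = A^T =
[[-3, 0, -3],
 [0, -1, 1],
 [3, -3, -2]]

For real matrices with standard dot products, the defining identity <Ax, y> = <x, A^* y> gives (Ax)^T y = x^T (A^*) y, i.e. x^T A^T y = x^T (A^*) y. Since this holds for all x, y, we must have A^* = A^T. Therefore
A^* =
[[-3, 0, -3],
 [0, -1, 1],
 [3, -3, -2]].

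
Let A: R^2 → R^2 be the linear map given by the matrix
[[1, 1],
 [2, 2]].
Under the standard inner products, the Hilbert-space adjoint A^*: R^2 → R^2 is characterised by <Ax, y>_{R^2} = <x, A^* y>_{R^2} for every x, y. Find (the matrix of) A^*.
A^* = A^T =
[[1, 2],
 [1, 2]]

For real matrices with standard dot products, the defining identity <Ax, y> = <x, A^* y> gives (Ax)^T y = x^T (A^*) y, i.e. x^T A^T y = x^T (A^*) y. Since this holds for all x, y, we must have A^* = A^T. Therefore
A^* =
[[1, 2],
 [1, 2]].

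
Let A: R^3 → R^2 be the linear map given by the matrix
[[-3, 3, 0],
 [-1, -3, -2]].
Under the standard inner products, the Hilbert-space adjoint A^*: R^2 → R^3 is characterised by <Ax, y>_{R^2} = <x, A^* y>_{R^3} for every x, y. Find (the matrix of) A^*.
A^* = A^T =
[[-3, -1],
 [3, -3],
 [0, -2]]

For real matrices with standard dot products, the defining identity <Ax, y> = <x, A^* y> gives (Ax)^T y = x^T (A^*) y, i.e. x^T A^T y = x^T (A^*) y. Since this holds for all x, y, we must have A^* = A^T. Therefore
A^* =
[[-3, -1],
 [3, -3],
 [0, -2]].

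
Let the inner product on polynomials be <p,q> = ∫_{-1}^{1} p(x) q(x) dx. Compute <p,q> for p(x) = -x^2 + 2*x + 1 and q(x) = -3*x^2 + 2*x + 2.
<p,q> = 68/15

Expand the product: p(x)·q(x) = 3*x^4 - 8*x^3 - x^2 + 6*x + 2.
∫_{-1}^{1} of each monomial x^k gives [2/(k+1) if k even, 0 if k odd]. Integrating term-by-term (or equivalently evaluating the antiderivative F(x) = 3*x^5/5 - 2*x^4 - x^3/3 + 3*x^2 + 2*x at the endpoints):
  F(1) − F(−1) = 49/15 − (-19/15) = 68/15.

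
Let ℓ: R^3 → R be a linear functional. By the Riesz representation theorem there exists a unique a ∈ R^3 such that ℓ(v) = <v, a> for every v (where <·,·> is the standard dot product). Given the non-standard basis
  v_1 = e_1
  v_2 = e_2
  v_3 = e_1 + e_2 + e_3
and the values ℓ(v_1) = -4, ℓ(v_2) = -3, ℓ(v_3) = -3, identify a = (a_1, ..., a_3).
a = (-4, -3, 4)

Write a = (a_1, ..., a_3) in the standard basis. For each basis vector v_i, ℓ(v_i) = <v_i, a> is a linear equation in the a_j's. Collect the n equations into a matrix system V a = ℓ, where row i of V is v_i (expressed in the standard basis). Since V is invertible (lower-triangular with 1s on the diagonal, up to permutation), solve by back-substitution:
  V =
[[1, 0, 0],
 [0, 1, 0],
 [1, 1, 1]]
  V a = (-4, -3, -3)
Solving gives a = (-4, -3, 4).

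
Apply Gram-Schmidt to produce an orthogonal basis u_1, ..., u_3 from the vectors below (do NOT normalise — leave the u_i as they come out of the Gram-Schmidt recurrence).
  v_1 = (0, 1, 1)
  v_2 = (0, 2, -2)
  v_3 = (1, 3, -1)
Orthogonal basis:
  u_1 = (0, 1, 1)
  u_2 = (0, 2, -2)
  u_3 = (1, 0, 0)

Apply the Gram-Schmidt recurrence
  u_1 = v_1
  u_i = v_i − Σ_{j<i} ((v_i · u_j) / (u_j · u_j)) · u_j.

Step by step this gives:
  u_1 = (0, 1, 1)
  u_2 = (0, 2, -2)
  u_3 = (1, 0, 0)

Orthogonality check:
  u_2 · u_1 = 0 (should be 0)
  u_3 · u_1 = 0 (should be 0)
  u_3 · u_2 = 0 (should be 0)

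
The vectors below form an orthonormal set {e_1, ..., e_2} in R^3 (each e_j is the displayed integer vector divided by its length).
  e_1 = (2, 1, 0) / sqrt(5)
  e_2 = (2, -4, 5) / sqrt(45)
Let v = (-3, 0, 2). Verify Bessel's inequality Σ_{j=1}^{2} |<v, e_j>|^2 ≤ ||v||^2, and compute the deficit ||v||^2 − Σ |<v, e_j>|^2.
Σ |<v, e_j>|^2 = 68/9; ||v||^2 = 13; deficit = 49/9

Write each e_j = u_j / sqrt(<u_j, u_j>) where u_j is the displayed integer vector. Then <v, e_j> = <v, u_j> / sqrt(<u_j, u_j>), so |<v, e_j>|^2 = <v, u_j>^2 / <u_j, u_j>.
Coefficients: <v, e_1> = -6/sqrt(5), <v, e_2> = 4/sqrt(45).
Square and sum: Σ |<v, e_j>|^2 = 68/9.
Compute ||v||^2 = v·v = 13.
Deficit = 13 − 68/9 = 49/9 ≥ 0, confirming Bessel's inequality. (The deficit equals ||v − Σ <v,e_j> e_j||^2, the squared distance from v to span{e_j}.)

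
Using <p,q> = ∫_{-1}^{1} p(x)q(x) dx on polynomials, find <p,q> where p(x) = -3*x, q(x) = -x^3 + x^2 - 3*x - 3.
<p,q> = 36/5

Expand the product: p(x)·q(x) = 3*x^4 - 3*x^3 + 9*x^2 + 9*x.
∫_{-1}^{1} of each monomial x^k gives [2/(k+1) if k even, 0 if k odd]. Integrating term-by-term (or equivalently evaluating the antiderivative F(x) = 3*x^5/5 - 3*x^4/4 + 3*x^3 + 9*x^2/2 at the endpoints):
  F(1) − F(−1) = 147/20 − (3/20) = 36/5.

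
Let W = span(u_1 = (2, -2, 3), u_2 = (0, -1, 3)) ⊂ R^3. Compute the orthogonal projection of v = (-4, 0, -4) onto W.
proj_W(v) = (-136/49, 120/49, -156/49)

Set up U = [u_1 | ... | u_2] ∈ R^(3×2). The projector onto W = col(U) is P = U (U^T U)^(-1) U^T.
Compute U^T U =
  [17, 11]
  [11, 10],
and U^T v = (-20, -12).
Solve U^T U · c = U^T v for the coefficients: c = (-68/49, 16/49). The projection is proj_W(v) = U c.
Check: (v - proj_W(v)) · u_1 = 0  (should be 0).
Check: (v - proj_W(v)) · u_2 = 0  (should be 0).
Result: proj_W(v) = (-136/49, 120/49, -156/49).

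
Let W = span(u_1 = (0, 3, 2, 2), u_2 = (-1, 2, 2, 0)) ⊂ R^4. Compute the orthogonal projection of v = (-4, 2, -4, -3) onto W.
proj_W(v) = (-80/53, -56/53, 16/53, -144/53)

Set up U = [u_1 | ... | u_2] ∈ R^(4×2). The projector onto W = col(U) is P = U (U^T U)^(-1) U^T.
Compute U^T U =
  [17, 10]
  [10, 9],
and U^T v = (-8, 0).
Solve U^T U · c = U^T v for the coefficients: c = (-72/53, 80/53). The projection is proj_W(v) = U c.
Check: (v - proj_W(v)) · u_1 = 0  (should be 0).
Check: (v - proj_W(v)) · u_2 = 0  (should be 0).
Result: proj_W(v) = (-80/53, -56/53, 16/53, -144/53).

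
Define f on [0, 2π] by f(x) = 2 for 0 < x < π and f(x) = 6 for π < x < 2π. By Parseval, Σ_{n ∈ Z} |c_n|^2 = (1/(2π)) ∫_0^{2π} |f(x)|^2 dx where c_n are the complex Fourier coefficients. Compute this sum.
Σ |c_n|^2 = 20

Parseval equates the L^2 energy of f (normalised by 1/(2π)) with the ℓ^2 sum of its Fourier coefficients: (1/(2π)) ∫_0^{2π} |f|^2 = Σ |c_n|^2.
Compute the left side: (1/(2π)) [∫_0^π 2^2 dx + ∫_π^{2π} 6^2 dx] = (1/(2π)) · (4π + 36π) = (4 + 36)/2 = 20.
So Σ_{n ∈ Z} |c_n|^2 = 20.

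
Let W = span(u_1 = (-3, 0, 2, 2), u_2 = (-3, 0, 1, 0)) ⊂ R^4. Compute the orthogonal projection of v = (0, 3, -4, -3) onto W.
proj_W(v) = (30/49, 0, -106/49, -192/49)

Set up U = [u_1 | ... | u_2] ∈ R^(4×2). The projector onto W = col(U) is P = U (U^T U)^(-1) U^T.
Compute U^T U =
  [17, 11]
  [11, 10],
and U^T v = (-14, -4).
Solve U^T U · c = U^T v for the coefficients: c = (-96/49, 86/49). The projection is proj_W(v) = U c.
Check: (v - proj_W(v)) · u_1 = 0  (should be 0).
Check: (v - proj_W(v)) · u_2 = 0  (should be 0).
Result: proj_W(v) = (30/49, 0, -106/49, -192/49).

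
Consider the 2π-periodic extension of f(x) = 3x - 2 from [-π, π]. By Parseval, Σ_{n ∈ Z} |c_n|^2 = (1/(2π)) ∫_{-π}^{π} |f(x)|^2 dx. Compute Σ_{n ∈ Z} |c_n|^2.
Σ |c_n|^2 = 3π^2 + 4

Expand and integrate term by term over [-π, π]:
  ∫ (3x)^2 dx = 9·(2π^3/3); ∫ 2·3·(-2)·x dx = 0 (odd integrand); ∫ (-2)^2 dx = 4·2π.
So (1/(2π)) ∫_{-π}^{π} (3x - 2)^2 dx = 9π^2/3 + 4 = 3π^2 + 4.
Parseval ⇒ Σ |c_n|^2 = 3π^2 + 4.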